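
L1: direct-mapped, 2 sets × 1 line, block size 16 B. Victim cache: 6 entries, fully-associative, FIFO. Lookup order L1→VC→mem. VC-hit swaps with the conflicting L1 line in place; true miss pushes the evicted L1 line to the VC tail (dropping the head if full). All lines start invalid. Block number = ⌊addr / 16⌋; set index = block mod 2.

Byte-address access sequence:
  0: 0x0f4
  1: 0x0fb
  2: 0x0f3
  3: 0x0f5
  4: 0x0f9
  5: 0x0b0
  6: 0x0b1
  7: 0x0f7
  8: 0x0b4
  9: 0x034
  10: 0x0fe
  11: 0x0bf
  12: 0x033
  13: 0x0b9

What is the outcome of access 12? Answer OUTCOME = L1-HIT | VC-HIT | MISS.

  [0] addr=0xf4 blk=15 s=1: MISS | VC []
  [1] addr=0xfb blk=15 s=1: L1-HIT | VC []
  [2] addr=0xf3 blk=15 s=1: L1-HIT | VC []
  [3] addr=0xf5 blk=15 s=1: L1-HIT | VC []
  [4] addr=0xf9 blk=15 s=1: L1-HIT | VC []
  [5] addr=0xb0 blk=11 s=1: MISS | VC [15]
  [6] addr=0xb1 blk=11 s=1: L1-HIT | VC [15]
  [7] addr=0xf7 blk=15 s=1: VC-HIT | VC [11]
  [8] addr=0xb4 blk=11 s=1: VC-HIT | VC [15]
  [9] addr=0x34 blk=3 s=1: MISS | VC [15, 11]
  [10] addr=0xfe blk=15 s=1: VC-HIT | VC [3, 11]
  [11] addr=0xbf blk=11 s=1: VC-HIT | VC [3, 15]
  [12] addr=0x33 blk=3 s=1: VC-HIT | VC [11, 15]
  [13] addr=0xb9 blk=11 s=1: VC-HIT | VC [3, 15]

OUTCOME = VC-HIT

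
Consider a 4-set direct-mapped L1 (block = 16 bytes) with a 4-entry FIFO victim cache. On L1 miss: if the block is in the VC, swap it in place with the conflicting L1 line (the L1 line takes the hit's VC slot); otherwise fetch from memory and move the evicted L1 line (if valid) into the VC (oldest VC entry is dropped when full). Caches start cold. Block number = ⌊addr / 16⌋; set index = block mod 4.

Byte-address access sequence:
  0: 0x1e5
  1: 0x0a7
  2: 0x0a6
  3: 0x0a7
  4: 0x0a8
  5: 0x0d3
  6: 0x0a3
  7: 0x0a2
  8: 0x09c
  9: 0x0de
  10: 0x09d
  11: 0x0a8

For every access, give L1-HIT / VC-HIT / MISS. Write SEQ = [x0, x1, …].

SEQ = [MISS, MISS, L1-HIT, L1-HIT, L1-HIT, MISS, L1-HIT, L1-HIT, MISS, VC-HIT, VC-HIT, L1-HIT]

  [0] addr=0x1e5 blk=30 s=2: MISS | VC []
  [1] addr=0xa7 blk=10 s=2: MISS | VC [30]
  [2] addr=0xa6 blk=10 s=2: L1-HIT | VC [30]
  [3] addr=0xa7 blk=10 s=2: L1-HIT | VC [30]
  [4] addr=0xa8 blk=10 s=2: L1-HIT | VC [30]
  [5] addr=0xd3 blk=13 s=1: MISS | VC [30]
  [6] addr=0xa3 blk=10 s=2: L1-HIT | VC [30]
  [7] addr=0xa2 blk=10 s=2: L1-HIT | VC [30]
  [8] addr=0x9c blk=9 s=1: MISS | VC [30, 13]
  [9] addr=0xde blk=13 s=1: VC-HIT | VC [30, 9]
  [10] addr=0x9d blk=9 s=1: VC-HIT | VC [30, 13]
  [11] addr=0xa8 blk=10 s=2: L1-HIT | VC [30, 13]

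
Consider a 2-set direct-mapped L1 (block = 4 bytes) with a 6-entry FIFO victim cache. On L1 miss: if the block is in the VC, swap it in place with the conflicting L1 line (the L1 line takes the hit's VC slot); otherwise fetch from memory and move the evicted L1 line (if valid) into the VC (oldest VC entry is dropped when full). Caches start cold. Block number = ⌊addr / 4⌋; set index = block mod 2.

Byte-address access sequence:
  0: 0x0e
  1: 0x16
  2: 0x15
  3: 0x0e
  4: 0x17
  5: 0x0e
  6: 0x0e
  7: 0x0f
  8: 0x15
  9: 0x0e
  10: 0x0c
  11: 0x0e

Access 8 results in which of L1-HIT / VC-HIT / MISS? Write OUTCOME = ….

OUTCOME = VC-HIT

#0 0xe→b3/s1 MISS; vc=[]
#1 0x16→b5/s1 MISS; vc=[3]
#2 0x15→b5/s1 L1-HIT; vc=[3]
#3 0xe→b3/s1 VC-HIT; vc=[5]
#4 0x17→b5/s1 VC-HIT; vc=[3]
#5 0xe→b3/s1 VC-HIT; vc=[5]
#6 0xe→b3/s1 L1-HIT; vc=[5]
#7 0xf→b3/s1 L1-HIT; vc=[5]
#8 0x15→b5/s1 VC-HIT; vc=[3]
#9 0xe→b3/s1 VC-HIT; vc=[5]
#10 0xc→b3/s1 L1-HIT; vc=[5]
#11 0xe→b3/s1 L1-HIT; vc=[5]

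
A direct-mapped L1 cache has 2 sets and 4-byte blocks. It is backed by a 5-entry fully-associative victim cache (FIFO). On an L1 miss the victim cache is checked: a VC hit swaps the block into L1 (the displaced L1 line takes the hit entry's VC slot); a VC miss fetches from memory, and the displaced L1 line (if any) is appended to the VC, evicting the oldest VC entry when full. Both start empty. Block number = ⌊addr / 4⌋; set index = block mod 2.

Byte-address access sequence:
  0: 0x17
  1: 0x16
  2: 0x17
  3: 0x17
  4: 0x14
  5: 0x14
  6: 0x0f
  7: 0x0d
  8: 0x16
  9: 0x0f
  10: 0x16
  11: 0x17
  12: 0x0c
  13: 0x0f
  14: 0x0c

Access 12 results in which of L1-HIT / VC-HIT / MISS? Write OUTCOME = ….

OUTCOME = VC-HIT

#0 0x17→b5/s1 MISS; vc=[]
#1 0x16→b5/s1 L1-HIT; vc=[]
#2 0x17→b5/s1 L1-HIT; vc=[]
#3 0x17→b5/s1 L1-HIT; vc=[]
#4 0x14→b5/s1 L1-HIT; vc=[]
#5 0x14→b5/s1 L1-HIT; vc=[]
#6 0xf→b3/s1 MISS; vc=[5]
#7 0xd→b3/s1 L1-HIT; vc=[5]
#8 0x16→b5/s1 VC-HIT; vc=[3]
#9 0xf→b3/s1 VC-HIT; vc=[5]
#10 0x16→b5/s1 VC-HIT; vc=[3]
#11 0x17→b5/s1 L1-HIT; vc=[3]
#12 0xc→b3/s1 VC-HIT; vc=[5]
#13 0xf→b3/s1 L1-HIT; vc=[5]
#14 0xc→b3/s1 L1-HIT; vc=[5]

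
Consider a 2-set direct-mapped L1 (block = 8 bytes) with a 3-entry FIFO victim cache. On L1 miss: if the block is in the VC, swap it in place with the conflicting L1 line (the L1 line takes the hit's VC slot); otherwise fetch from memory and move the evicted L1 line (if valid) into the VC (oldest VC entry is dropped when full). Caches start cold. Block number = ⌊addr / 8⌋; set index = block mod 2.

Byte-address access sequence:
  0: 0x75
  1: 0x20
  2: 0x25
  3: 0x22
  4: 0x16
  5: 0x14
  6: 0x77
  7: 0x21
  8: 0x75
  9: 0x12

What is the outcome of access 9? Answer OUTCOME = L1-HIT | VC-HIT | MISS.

OUTCOME = VC-HIT

0: 0x75 (blk 14, set 0) → MISS  vc=[]
1: 0x20 (blk 4, set 0) → MISS  vc=[14]
2: 0x25 (blk 4, set 0) → L1-HIT  vc=[14]
3: 0x22 (blk 4, set 0) → L1-HIT  vc=[14]
4: 0x16 (blk 2, set 0) → MISS  vc=[14, 4]
5: 0x14 (blk 2, set 0) → L1-HIT  vc=[14, 4]
6: 0x77 (blk 14, set 0) → VC-HIT  vc=[2, 4]
7: 0x21 (blk 4, set 0) → VC-HIT  vc=[2, 14]
8: 0x75 (blk 14, set 0) → VC-HIT  vc=[2, 4]
9: 0x12 (blk 2, set 0) → VC-HIT  vc=[14, 4]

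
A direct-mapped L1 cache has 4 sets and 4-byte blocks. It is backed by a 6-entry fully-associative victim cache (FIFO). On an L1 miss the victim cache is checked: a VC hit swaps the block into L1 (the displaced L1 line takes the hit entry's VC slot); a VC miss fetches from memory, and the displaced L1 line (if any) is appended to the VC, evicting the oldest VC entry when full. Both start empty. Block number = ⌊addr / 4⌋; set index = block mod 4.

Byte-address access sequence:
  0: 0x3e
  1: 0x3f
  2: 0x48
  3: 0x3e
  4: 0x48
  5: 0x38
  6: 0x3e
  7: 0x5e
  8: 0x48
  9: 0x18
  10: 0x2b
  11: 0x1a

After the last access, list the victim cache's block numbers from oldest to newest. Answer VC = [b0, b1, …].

VC = [14, 15, 18, 10]

  [0] addr=0x3e blk=15 s=3: MISS | VC []
  [1] addr=0x3f blk=15 s=3: L1-HIT | VC []
  [2] addr=0x48 blk=18 s=2: MISS | VC []
  [3] addr=0x3e blk=15 s=3: L1-HIT | VC []
  [4] addr=0x48 blk=18 s=2: L1-HIT | VC []
  [5] addr=0x38 blk=14 s=2: MISS | VC [18]
  [6] addr=0x3e blk=15 s=3: L1-HIT | VC [18]
  [7] addr=0x5e blk=23 s=3: MISS | VC [18, 15]
  [8] addr=0x48 blk=18 s=2: VC-HIT | VC [14, 15]
  [9] addr=0x18 blk=6 s=2: MISS | VC [14, 15, 18]
  [10] addr=0x2b blk=10 s=2: MISS | VC [14, 15, 18, 6]
  [11] addr=0x1a blk=6 s=2: VC-HIT | VC [14, 15, 18, 10]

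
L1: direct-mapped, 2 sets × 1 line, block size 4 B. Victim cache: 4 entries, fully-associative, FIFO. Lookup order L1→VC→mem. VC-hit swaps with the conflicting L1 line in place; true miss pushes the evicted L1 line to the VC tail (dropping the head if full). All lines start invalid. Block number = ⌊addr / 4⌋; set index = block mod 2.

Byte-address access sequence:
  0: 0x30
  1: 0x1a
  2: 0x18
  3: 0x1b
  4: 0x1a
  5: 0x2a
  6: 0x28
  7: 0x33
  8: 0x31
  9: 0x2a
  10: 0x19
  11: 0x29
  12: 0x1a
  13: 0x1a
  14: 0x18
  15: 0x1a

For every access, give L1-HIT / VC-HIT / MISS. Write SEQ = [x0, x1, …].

SEQ = [MISS, MISS, L1-HIT, L1-HIT, L1-HIT, MISS, L1-HIT, VC-HIT, L1-HIT, VC-HIT, VC-HIT, VC-HIT, VC-HIT, L1-HIT, L1-HIT, L1-HIT]

  [0] addr=0x30 blk=12 s=0: MISS | VC []
  [1] addr=0x1a blk=6 s=0: MISS | VC [12]
  [2] addr=0x18 blk=6 s=0: L1-HIT | VC [12]
  [3] addr=0x1b blk=6 s=0: L1-HIT | VC [12]
  [4] addr=0x1a blk=6 s=0: L1-HIT | VC [12]
  [5] addr=0x2a blk=10 s=0: MISS | VC [12, 6]
  [6] addr=0x28 blk=10 s=0: L1-HIT | VC [12, 6]
  [7] addr=0x33 blk=12 s=0: VC-HIT | VC [10, 6]
  [8] addr=0x31 blk=12 s=0: L1-HIT | VC [10, 6]
  [9] addr=0x2a blk=10 s=0: VC-HIT | VC [12, 6]
  [10] addr=0x19 blk=6 s=0: VC-HIT | VC [12, 10]
  [11] addr=0x29 blk=10 s=0: VC-HIT | VC [12, 6]
  [12] addr=0x1a blk=6 s=0: VC-HIT | VC [12, 10]
  [13] addr=0x1a blk=6 s=0: L1-HIT | VC [12, 10]
  [14] addr=0x18 blk=6 s=0: L1-HIT | VC [12, 10]
  [15] addr=0x1a blk=6 s=0: L1-HIT | VC [12, 10]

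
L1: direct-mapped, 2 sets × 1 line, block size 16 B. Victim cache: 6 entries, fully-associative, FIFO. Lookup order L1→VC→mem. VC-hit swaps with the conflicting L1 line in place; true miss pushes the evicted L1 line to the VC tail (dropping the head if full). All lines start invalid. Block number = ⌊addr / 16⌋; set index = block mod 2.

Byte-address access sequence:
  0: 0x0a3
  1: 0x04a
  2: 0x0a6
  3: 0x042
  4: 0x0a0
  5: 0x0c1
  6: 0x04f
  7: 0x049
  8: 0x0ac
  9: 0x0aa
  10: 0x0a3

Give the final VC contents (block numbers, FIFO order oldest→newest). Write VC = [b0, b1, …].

0: 0xa3 (blk 10, set 0) → MISS  vc=[]
1: 0x4a (blk 4, set 0) → MISS  vc=[10]
2: 0xa6 (blk 10, set 0) → VC-HIT  vc=[4]
3: 0x42 (blk 4, set 0) → VC-HIT  vc=[10]
4: 0xa0 (blk 10, set 0) → VC-HIT  vc=[4]
5: 0xc1 (blk 12, set 0) → MISS  vc=[4, 10]
6: 0x4f (blk 4, set 0) → VC-HIT  vc=[12, 10]
7: 0x49 (blk 4, set 0) → L1-HIT  vc=[12, 10]
8: 0xac (blk 10, set 0) → VC-HIT  vc=[12, 4]
9: 0xaa (blk 10, set 0) → L1-HIT  vc=[12, 4]
10: 0xa3 (blk 10, set 0) → L1-HIT  vc=[12, 4]

VC = [12, 4]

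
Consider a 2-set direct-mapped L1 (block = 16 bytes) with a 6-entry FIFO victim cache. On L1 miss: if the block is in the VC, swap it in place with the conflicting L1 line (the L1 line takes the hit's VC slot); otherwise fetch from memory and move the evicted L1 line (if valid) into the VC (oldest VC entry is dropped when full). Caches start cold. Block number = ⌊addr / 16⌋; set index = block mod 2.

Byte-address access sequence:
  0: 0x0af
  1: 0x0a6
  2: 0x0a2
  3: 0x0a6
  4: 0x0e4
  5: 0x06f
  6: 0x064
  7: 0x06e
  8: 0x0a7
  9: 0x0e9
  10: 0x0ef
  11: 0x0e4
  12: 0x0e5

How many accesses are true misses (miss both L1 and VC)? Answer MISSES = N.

0: 0xaf (blk 10, set 0) → MISS  vc=[]
1: 0xa6 (blk 10, set 0) → L1-HIT  vc=[]
2: 0xa2 (blk 10, set 0) → L1-HIT  vc=[]
3: 0xa6 (blk 10, set 0) → L1-HIT  vc=[]
4: 0xe4 (blk 14, set 0) → MISS  vc=[10]
5: 0x6f (blk 6, set 0) → MISS  vc=[10, 14]
6: 0x64 (blk 6, set 0) → L1-HIT  vc=[10, 14]
7: 0x6e (blk 6, set 0) → L1-HIT  vc=[10, 14]
8: 0xa7 (blk 10, set 0) → VC-HIT  vc=[6, 14]
9: 0xe9 (blk 14, set 0) → VC-HIT  vc=[6, 10]
10: 0xef (blk 14, set 0) → L1-HIT  vc=[6, 10]
11: 0xe4 (blk 14, set 0) → L1-HIT  vc=[6, 10]
12: 0xe5 (blk 14, set 0) → L1-HIT  vc=[6, 10]

MISSES = 3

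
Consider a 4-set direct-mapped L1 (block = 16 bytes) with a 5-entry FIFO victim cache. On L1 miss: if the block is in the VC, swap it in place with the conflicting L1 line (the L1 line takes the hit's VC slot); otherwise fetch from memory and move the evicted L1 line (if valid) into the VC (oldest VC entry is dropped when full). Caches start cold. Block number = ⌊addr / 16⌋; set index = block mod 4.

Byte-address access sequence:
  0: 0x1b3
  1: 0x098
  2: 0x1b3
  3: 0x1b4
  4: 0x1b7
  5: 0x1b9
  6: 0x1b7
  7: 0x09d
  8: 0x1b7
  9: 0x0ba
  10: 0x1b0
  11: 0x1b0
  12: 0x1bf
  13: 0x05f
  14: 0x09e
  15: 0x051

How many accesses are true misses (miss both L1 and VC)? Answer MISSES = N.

MISSES = 4

  [0] addr=0x1b3 blk=27 s=3: MISS | VC []
  [1] addr=0x98 blk=9 s=1: MISS | VC []
  [2] addr=0x1b3 blk=27 s=3: L1-HIT | VC []
  [3] addr=0x1b4 blk=27 s=3: L1-HIT | VC []
  [4] addr=0x1b7 blk=27 s=3: L1-HIT | VC []
  [5] addr=0x1b9 blk=27 s=3: L1-HIT | VC []
  [6] addr=0x1b7 blk=27 s=3: L1-HIT | VC []
  [7] addr=0x9d blk=9 s=1: L1-HIT | VC []
  [8] addr=0x1b7 blk=27 s=3: L1-HIT | VC []
  [9] addr=0xba blk=11 s=3: MISS | VC [27]
  [10] addr=0x1b0 blk=27 s=3: VC-HIT | VC [11]
  [11] addr=0x1b0 blk=27 s=3: L1-HIT | VC [11]
  [12] addr=0x1bf blk=27 s=3: L1-HIT | VC [11]
  [13] addr=0x5f blk=5 s=1: MISS | VC [11, 9]
  [14] addr=0x9e blk=9 s=1: VC-HIT | VC [11, 5]
  [15] addr=0x51 blk=5 s=1: VC-HIT | VC [11, 9]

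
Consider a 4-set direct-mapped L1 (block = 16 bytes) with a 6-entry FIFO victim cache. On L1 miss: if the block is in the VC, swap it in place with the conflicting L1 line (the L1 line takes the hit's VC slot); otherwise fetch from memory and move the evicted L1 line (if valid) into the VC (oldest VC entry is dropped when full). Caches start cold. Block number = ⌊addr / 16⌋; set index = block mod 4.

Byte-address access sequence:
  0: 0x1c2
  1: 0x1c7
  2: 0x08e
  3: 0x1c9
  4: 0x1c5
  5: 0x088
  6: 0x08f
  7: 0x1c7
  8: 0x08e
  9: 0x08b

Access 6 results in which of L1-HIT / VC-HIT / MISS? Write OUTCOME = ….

OUTCOME = L1-HIT

0: 0x1c2 (blk 28, set 0) → MISS  vc=[]
1: 0x1c7 (blk 28, set 0) → L1-HIT  vc=[]
2: 0x8e (blk 8, set 0) → MISS  vc=[28]
3: 0x1c9 (blk 28, set 0) → VC-HIT  vc=[8]
4: 0x1c5 (blk 28, set 0) → L1-HIT  vc=[8]
5: 0x88 (blk 8, set 0) → VC-HIT  vc=[28]
6: 0x8f (blk 8, set 0) → L1-HIT  vc=[28]
7: 0x1c7 (blk 28, set 0) → VC-HIT  vc=[8]
8: 0x8e (blk 8, set 0) → VC-HIT  vc=[28]
9: 0x8b (blk 8, set 0) → L1-HIT  vc=[28]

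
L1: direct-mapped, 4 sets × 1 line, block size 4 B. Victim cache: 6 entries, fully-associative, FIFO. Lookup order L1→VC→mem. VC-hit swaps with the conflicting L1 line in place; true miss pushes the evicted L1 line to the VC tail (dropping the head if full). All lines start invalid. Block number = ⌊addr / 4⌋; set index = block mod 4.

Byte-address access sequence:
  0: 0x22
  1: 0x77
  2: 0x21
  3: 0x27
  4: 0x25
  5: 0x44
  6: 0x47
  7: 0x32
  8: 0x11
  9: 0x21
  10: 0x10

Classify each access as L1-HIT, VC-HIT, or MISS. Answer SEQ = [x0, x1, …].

#0 0x22→b8/s0 MISS; vc=[]
#1 0x77→b29/s1 MISS; vc=[]
#2 0x21→b8/s0 L1-HIT; vc=[]
#3 0x27→b9/s1 MISS; vc=[29]
#4 0x25→b9/s1 L1-HIT; vc=[29]
#5 0x44→b17/s1 MISS; vc=[29,9]
#6 0x47→b17/s1 L1-HIT; vc=[29,9]
#7 0x32→b12/s0 MISS; vc=[29,9,8]
#8 0x11→b4/s0 MISS; vc=[29,9,8,12]
#9 0x21→b8/s0 VC-HIT; vc=[29,9,4,12]
#10 0x10→b4/s0 VC-HIT; vc=[29,9,8,12]

SEQ = [MISS, MISS, L1-HIT, MISS, L1-HIT, MISS, L1-HIT, MISS, MISS, VC-HIT, VC-HIT]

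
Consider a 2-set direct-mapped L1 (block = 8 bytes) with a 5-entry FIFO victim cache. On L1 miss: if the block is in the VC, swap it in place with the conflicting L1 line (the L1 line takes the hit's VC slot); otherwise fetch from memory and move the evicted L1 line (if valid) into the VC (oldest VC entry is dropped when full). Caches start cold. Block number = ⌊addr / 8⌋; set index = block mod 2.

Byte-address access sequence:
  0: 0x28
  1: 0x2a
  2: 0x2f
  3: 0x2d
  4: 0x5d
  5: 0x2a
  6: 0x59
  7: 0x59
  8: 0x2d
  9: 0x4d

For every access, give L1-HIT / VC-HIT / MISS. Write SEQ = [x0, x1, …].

  [0] addr=0x28 blk=5 s=1: MISS | VC []
  [1] addr=0x2a blk=5 s=1: L1-HIT | VC []
  [2] addr=0x2f blk=5 s=1: L1-HIT | VC []
  [3] addr=0x2d blk=5 s=1: L1-HIT | VC []
  [4] addr=0x5d blk=11 s=1: MISS | VC [5]
  [5] addr=0x2a blk=5 s=1: VC-HIT | VC [11]
  [6] addr=0x59 blk=11 s=1: VC-HIT | VC [5]
  [7] addr=0x59 blk=11 s=1: L1-HIT | VC [5]
  [8] addr=0x2d blk=5 s=1: VC-HIT | VC [11]
  [9] addr=0x4d blk=9 s=1: MISS | VC [11, 5]

SEQ = [MISS, L1-HIT, L1-HIT, L1-HIT, MISS, VC-HIT, VC-HIT, L1-HIT, VC-HIT, MISS]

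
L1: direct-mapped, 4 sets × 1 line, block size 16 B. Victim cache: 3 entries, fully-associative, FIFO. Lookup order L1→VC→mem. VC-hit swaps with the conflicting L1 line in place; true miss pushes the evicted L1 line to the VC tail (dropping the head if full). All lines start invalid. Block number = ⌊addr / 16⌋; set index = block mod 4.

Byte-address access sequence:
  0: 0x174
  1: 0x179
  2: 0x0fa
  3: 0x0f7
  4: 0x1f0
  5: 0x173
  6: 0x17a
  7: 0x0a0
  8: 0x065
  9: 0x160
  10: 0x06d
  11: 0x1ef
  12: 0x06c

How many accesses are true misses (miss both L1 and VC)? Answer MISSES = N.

MISSES = 7

#0 0x174→b23/s3 MISS; vc=[]
#1 0x179→b23/s3 L1-HIT; vc=[]
#2 0xfa→b15/s3 MISS; vc=[23]
#3 0xf7→b15/s3 L1-HIT; vc=[23]
#4 0x1f0→b31/s3 MISS; vc=[23,15]
#5 0x173→b23/s3 VC-HIT; vc=[31,15]
#6 0x17a→b23/s3 L1-HIT; vc=[31,15]
#7 0xa0→b10/s2 MISS; vc=[31,15]
#8 0x65→b6/s2 MISS; vc=[31,15,10]
#9 0x160→b22/s2 MISS; vc=[15,10,6]
#10 0x6d→b6/s2 VC-HIT; vc=[15,10,22]
#11 0x1ef→b30/s2 MISS; vc=[10,22,6]
#12 0x6c→b6/s2 VC-HIT; vc=[10,22,30]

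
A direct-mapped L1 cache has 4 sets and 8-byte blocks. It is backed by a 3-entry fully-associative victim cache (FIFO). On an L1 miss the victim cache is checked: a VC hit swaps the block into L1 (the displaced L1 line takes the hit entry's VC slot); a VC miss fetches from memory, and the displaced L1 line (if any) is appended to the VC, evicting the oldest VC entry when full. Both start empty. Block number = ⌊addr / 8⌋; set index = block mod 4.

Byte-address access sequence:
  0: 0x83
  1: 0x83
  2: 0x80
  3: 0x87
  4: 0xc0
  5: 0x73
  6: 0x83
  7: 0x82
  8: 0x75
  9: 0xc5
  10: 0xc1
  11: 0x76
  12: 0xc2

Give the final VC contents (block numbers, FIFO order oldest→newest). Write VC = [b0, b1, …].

  [0] addr=0x83 blk=16 s=0: MISS | VC []
  [1] addr=0x83 blk=16 s=0: L1-HIT | VC []
  [2] addr=0x80 blk=16 s=0: L1-HIT | VC []
  [3] addr=0x87 blk=16 s=0: L1-HIT | VC []
  [4] addr=0xc0 blk=24 s=0: MISS | VC [16]
  [5] addr=0x73 blk=14 s=2: MISS | VC [16]
  [6] addr=0x83 blk=16 s=0: VC-HIT | VC [24]
  [7] addr=0x82 blk=16 s=0: L1-HIT | VC [24]
  [8] addr=0x75 blk=14 s=2: L1-HIT | VC [24]
  [9] addr=0xc5 blk=24 s=0: VC-HIT | VC [16]
  [10] addr=0xc1 blk=24 s=0: L1-HIT | VC [16]
  [11] addr=0x76 blk=14 s=2: L1-HIT | VC [16]
  [12] addr=0xc2 blk=24 s=0: L1-HIT | VC [16]

VC = [16]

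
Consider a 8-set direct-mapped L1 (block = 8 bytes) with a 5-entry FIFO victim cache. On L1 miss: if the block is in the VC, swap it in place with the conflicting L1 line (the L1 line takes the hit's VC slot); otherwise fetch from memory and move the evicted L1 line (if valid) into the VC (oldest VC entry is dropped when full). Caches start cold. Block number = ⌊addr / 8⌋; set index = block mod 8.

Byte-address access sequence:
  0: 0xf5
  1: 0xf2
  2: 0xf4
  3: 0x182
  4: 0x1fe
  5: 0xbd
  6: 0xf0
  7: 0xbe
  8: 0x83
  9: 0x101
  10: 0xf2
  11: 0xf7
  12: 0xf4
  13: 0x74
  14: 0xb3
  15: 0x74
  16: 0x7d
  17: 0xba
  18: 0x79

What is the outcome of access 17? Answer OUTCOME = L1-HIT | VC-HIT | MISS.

OUTCOME = VC-HIT

#0 0xf5→b30/s6 MISS; vc=[]
#1 0xf2→b30/s6 L1-HIT; vc=[]
#2 0xf4→b30/s6 L1-HIT; vc=[]
#3 0x182→b48/s0 MISS; vc=[]
#4 0x1fe→b63/s7 MISS; vc=[]
#5 0xbd→b23/s7 MISS; vc=[63]
#6 0xf0→b30/s6 L1-HIT; vc=[63]
#7 0xbe→b23/s7 L1-HIT; vc=[63]
#8 0x83→b16/s0 MISS; vc=[63,48]
#9 0x101→b32/s0 MISS; vc=[63,48,16]
#10 0xf2→b30/s6 L1-HIT; vc=[63,48,16]
#11 0xf7→b30/s6 L1-HIT; vc=[63,48,16]
#12 0xf4→b30/s6 L1-HIT; vc=[63,48,16]
#13 0x74→b14/s6 MISS; vc=[63,48,16,30]
#14 0xb3→b22/s6 MISS; vc=[63,48,16,30,14]
#15 0x74→b14/s6 VC-HIT; vc=[63,48,16,30,22]
#16 0x7d→b15/s7 MISS; vc=[48,16,30,22,23]
#17 0xba→b23/s7 VC-HIT; vc=[48,16,30,22,15]
#18 0x79→b15/s7 VC-HIT; vc=[48,16,30,22,23]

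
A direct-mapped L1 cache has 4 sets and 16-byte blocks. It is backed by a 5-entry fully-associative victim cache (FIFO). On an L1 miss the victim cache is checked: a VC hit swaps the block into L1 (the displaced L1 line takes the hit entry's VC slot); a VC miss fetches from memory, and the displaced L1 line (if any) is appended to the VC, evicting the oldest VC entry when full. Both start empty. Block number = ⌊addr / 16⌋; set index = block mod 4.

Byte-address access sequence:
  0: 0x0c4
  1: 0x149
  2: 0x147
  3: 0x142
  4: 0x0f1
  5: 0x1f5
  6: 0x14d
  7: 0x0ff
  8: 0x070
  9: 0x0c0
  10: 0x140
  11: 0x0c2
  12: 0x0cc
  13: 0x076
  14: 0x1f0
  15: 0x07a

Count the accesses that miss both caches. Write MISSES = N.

MISSES = 5

#0 0xc4→b12/s0 MISS; vc=[]
#1 0x149→b20/s0 MISS; vc=[12]
#2 0x147→b20/s0 L1-HIT; vc=[12]
#3 0x142→b20/s0 L1-HIT; vc=[12]
#4 0xf1→b15/s3 MISS; vc=[12]
#5 0x1f5→b31/s3 MISS; vc=[12,15]
#6 0x14d→b20/s0 L1-HIT; vc=[12,15]
#7 0xff→b15/s3 VC-HIT; vc=[12,31]
#8 0x70→b7/s3 MISS; vc=[12,31,15]
#9 0xc0→b12/s0 VC-HIT; vc=[20,31,15]
#10 0x140→b20/s0 VC-HIT; vc=[12,31,15]
#11 0xc2→b12/s0 VC-HIT; vc=[20,31,15]
#12 0xcc→b12/s0 L1-HIT; vc=[20,31,15]
#13 0x76→b7/s3 L1-HIT; vc=[20,31,15]
#14 0x1f0→b31/s3 VC-HIT; vc=[20,7,15]
#15 0x7a→b7/s3 VC-HIT; vc=[20,31,15]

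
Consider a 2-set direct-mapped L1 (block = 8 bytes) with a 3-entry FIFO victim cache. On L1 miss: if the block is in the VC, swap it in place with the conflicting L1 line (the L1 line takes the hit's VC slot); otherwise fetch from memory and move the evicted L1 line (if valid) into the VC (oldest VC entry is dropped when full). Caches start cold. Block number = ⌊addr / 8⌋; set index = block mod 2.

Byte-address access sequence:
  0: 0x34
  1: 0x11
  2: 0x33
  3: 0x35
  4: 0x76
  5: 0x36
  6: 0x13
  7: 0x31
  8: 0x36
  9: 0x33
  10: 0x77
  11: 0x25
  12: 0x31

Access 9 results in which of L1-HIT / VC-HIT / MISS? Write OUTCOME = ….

  [0] addr=0x34 blk=6 s=0: MISS | VC []
  [1] addr=0x11 blk=2 s=0: MISS | VC [6]
  [2] addr=0x33 blk=6 s=0: VC-HIT | VC [2]
  [3] addr=0x35 blk=6 s=0: L1-HIT | VC [2]
  [4] addr=0x76 blk=14 s=0: MISS | VC [2, 6]
  [5] addr=0x36 blk=6 s=0: VC-HIT | VC [2, 14]
  [6] addr=0x13 blk=2 s=0: VC-HIT | VC [6, 14]
  [7] addr=0x31 blk=6 s=0: VC-HIT | VC [2, 14]
  [8] addr=0x36 blk=6 s=0: L1-HIT | VC [2, 14]
  [9] addr=0x33 blk=6 s=0: L1-HIT | VC [2, 14]
  [10] addr=0x77 blk=14 s=0: VC-HIT | VC [2, 6]
  [11] addr=0x25 blk=4 s=0: MISS | VC [2, 6, 14]
  [12] addr=0x31 blk=6 s=0: VC-HIT | VC [2, 4, 14]

OUTCOME = L1-HIT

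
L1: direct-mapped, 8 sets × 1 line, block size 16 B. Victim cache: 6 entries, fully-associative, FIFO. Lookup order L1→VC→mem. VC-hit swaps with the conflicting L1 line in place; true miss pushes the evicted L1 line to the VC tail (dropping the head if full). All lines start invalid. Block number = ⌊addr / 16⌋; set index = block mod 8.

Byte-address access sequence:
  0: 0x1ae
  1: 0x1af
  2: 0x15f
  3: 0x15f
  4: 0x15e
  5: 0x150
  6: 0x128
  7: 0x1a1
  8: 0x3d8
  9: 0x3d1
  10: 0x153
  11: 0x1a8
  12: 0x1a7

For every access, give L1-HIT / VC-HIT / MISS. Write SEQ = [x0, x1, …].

  [0] addr=0x1ae blk=26 s=2: MISS | VC []
  [1] addr=0x1af blk=26 s=2: L1-HIT | VC []
  [2] addr=0x15f blk=21 s=5: MISS | VC []
  [3] addr=0x15f blk=21 s=5: L1-HIT | VC []
  [4] addr=0x15e blk=21 s=5: L1-HIT | VC []
  [5] addr=0x150 blk=21 s=5: L1-HIT | VC []
  [6] addr=0x128 blk=18 s=2: MISS | VC [26]
  [7] addr=0x1a1 blk=26 s=2: VC-HIT | VC [18]
  [8] addr=0x3d8 blk=61 s=5: MISS | VC [18, 21]
  [9] addr=0x3d1 blk=61 s=5: L1-HIT | VC [18, 21]
  [10] addr=0x153 blk=21 s=5: VC-HIT | VC [18, 61]
  [11] addr=0x1a8 blk=26 s=2: L1-HIT | VC [18, 61]
  [12] addr=0x1a7 blk=26 s=2: L1-HIT | VC [18, 61]

SEQ = [MISS, L1-HIT, MISS, L1-HIT, L1-HIT, L1-HIT, MISS, VC-HIT, MISS, L1-HIT, VC-HIT, L1-HIT, L1-HIT]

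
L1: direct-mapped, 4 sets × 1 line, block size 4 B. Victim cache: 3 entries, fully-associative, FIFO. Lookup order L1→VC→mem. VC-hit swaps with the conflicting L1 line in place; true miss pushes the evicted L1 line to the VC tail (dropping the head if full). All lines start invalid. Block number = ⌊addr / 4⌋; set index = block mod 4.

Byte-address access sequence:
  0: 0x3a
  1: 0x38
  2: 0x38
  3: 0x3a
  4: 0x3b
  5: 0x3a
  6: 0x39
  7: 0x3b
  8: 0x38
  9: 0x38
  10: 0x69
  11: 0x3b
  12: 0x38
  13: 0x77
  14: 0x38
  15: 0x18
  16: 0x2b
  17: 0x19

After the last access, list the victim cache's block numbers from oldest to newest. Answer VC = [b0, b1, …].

0: 0x3a (blk 14, set 2) → MISS  vc=[]
1: 0x38 (blk 14, set 2) → L1-HIT  vc=[]
2: 0x38 (blk 14, set 2) → L1-HIT  vc=[]
3: 0x3a (blk 14, set 2) → L1-HIT  vc=[]
4: 0x3b (blk 14, set 2) → L1-HIT  vc=[]
5: 0x3a (blk 14, set 2) → L1-HIT  vc=[]
6: 0x39 (blk 14, set 2) → L1-HIT  vc=[]
7: 0x3b (blk 14, set 2) → L1-HIT  vc=[]
8: 0x38 (blk 14, set 2) → L1-HIT  vc=[]
9: 0x38 (blk 14, set 2) → L1-HIT  vc=[]
10: 0x69 (blk 26, set 2) → MISS  vc=[14]
11: 0x3b (blk 14, set 2) → VC-HIT  vc=[26]
12: 0x38 (blk 14, set 2) → L1-HIT  vc=[26]
13: 0x77 (blk 29, set 1) → MISS  vc=[26]
14: 0x38 (blk 14, set 2) → L1-HIT  vc=[26]
15: 0x18 (blk 6, set 2) → MISS  vc=[26, 14]
16: 0x2b (blk 10, set 2) → MISS  vc=[26, 14, 6]
17: 0x19 (blk 6, set 2) → VC-HIT  vc=[26, 14, 10]

VC = [26, 14, 10]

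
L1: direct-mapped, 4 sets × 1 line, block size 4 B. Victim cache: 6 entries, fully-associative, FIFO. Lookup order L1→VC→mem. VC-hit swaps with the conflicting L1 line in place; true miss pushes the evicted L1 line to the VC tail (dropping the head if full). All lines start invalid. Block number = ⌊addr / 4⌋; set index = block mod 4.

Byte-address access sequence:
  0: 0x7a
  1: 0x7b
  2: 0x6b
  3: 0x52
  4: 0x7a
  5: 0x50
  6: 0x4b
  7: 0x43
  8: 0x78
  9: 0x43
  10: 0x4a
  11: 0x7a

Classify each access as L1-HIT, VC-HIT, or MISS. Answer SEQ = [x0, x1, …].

0: 0x7a (blk 30, set 2) → MISS  vc=[]
1: 0x7b (blk 30, set 2) → L1-HIT  vc=[]
2: 0x6b (blk 26, set 2) → MISS  vc=[30]
3: 0x52 (blk 20, set 0) → MISS  vc=[30]
4: 0x7a (blk 30, set 2) → VC-HIT  vc=[26]
5: 0x50 (blk 20, set 0) → L1-HIT  vc=[26]
6: 0x4b (blk 18, set 2) → MISS  vc=[26, 30]
7: 0x43 (blk 16, set 0) → MISS  vc=[26, 30, 20]
8: 0x78 (blk 30, set 2) → VC-HIT  vc=[26, 18, 20]
9: 0x43 (blk 16, set 0) → L1-HIT  vc=[26, 18, 20]
10: 0x4a (blk 18, set 2) → VC-HIT  vc=[26, 30, 20]
11: 0x7a (blk 30, set 2) → VC-HIT  vc=[26, 18, 20]

SEQ = [MISS, L1-HIT, MISS, MISS, VC-HIT, L1-HIT, MISS, MISS, VC-HIT, L1-HIT, VC-HIT, VC-HIT]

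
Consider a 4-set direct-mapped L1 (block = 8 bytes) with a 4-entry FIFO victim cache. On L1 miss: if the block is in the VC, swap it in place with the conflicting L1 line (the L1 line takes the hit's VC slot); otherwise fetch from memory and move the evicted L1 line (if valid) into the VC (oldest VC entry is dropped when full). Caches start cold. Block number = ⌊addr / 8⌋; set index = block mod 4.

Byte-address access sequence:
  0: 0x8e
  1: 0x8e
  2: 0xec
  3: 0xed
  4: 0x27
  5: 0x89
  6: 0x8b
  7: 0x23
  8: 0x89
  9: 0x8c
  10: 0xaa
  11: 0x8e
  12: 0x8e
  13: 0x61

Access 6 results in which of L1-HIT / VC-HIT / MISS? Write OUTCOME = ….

OUTCOME = L1-HIT

  [0] addr=0x8e blk=17 s=1: MISS | VC []
  [1] addr=0x8e blk=17 s=1: L1-HIT | VC []
  [2] addr=0xec blk=29 s=1: MISS | VC [17]
  [3] addr=0xed blk=29 s=1: L1-HIT | VC [17]
  [4] addr=0x27 blk=4 s=0: MISS | VC [17]
  [5] addr=0x89 blk=17 s=1: VC-HIT | VC [29]
  [6] addr=0x8b blk=17 s=1: L1-HIT | VC [29]
  [7] addr=0x23 blk=4 s=0: L1-HIT | VC [29]
  [8] addr=0x89 blk=17 s=1: L1-HIT | VC [29]
  [9] addr=0x8c blk=17 s=1: L1-HIT | VC [29]
  [10] addr=0xaa blk=21 s=1: MISS | VC [29, 17]
  [11] addr=0x8e blk=17 s=1: VC-HIT | VC [29, 21]
  [12] addr=0x8e blk=17 s=1: L1-HIT | VC [29, 21]
  [13] addr=0x61 blk=12 s=0: MISS | VC [29, 21, 4]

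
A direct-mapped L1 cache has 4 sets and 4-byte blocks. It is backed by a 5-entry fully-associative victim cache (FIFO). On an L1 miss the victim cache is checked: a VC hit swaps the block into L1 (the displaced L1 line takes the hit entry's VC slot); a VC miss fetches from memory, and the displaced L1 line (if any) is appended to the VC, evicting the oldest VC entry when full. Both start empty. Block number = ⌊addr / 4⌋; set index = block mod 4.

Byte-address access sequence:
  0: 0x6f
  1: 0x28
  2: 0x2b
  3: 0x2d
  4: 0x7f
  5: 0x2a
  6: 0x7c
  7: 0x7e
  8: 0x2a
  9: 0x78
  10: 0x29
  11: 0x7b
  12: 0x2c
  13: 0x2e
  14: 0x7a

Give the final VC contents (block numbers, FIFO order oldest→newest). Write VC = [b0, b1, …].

  [0] addr=0x6f blk=27 s=3: MISS | VC []
  [1] addr=0x28 blk=10 s=2: MISS | VC []
  [2] addr=0x2b blk=10 s=2: L1-HIT | VC []
  [3] addr=0x2d blk=11 s=3: MISS | VC [27]
  [4] addr=0x7f blk=31 s=3: MISS | VC [27, 11]
  [5] addr=0x2a blk=10 s=2: L1-HIT | VC [27, 11]
  [6] addr=0x7c blk=31 s=3: L1-HIT | VC [27, 11]
  [7] addr=0x7e blk=31 s=3: L1-HIT | VC [27, 11]
  [8] addr=0x2a blk=10 s=2: L1-HIT | VC [27, 11]
  [9] addr=0x78 blk=30 s=2: MISS | VC [27, 11, 10]
  [10] addr=0x29 blk=10 s=2: VC-HIT | VC [27, 11, 30]
  [11] addr=0x7b blk=30 s=2: VC-HIT | VC [27, 11, 10]
  [12] addr=0x2c blk=11 s=3: VC-HIT | VC [27, 31, 10]
  [13] addr=0x2e blk=11 s=3: L1-HIT | VC [27, 31, 10]
  [14] addr=0x7a blk=30 s=2: L1-HIT | VC [27, 31, 10]

VC = [27, 31, 10]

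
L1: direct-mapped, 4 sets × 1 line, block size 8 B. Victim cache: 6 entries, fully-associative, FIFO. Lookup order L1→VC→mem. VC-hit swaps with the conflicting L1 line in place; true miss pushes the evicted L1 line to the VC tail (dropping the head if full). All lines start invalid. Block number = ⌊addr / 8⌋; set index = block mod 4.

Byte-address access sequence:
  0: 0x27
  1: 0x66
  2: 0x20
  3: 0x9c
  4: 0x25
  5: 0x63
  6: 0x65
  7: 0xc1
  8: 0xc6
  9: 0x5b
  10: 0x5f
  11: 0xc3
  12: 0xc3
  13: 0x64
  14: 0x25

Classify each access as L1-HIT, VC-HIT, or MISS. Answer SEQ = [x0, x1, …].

#0 0x27→b4/s0 MISS; vc=[]
#1 0x66→b12/s0 MISS; vc=[4]
#2 0x20→b4/s0 VC-HIT; vc=[12]
#3 0x9c→b19/s3 MISS; vc=[12]
#4 0x25→b4/s0 L1-HIT; vc=[12]
#5 0x63→b12/s0 VC-HIT; vc=[4]
#6 0x65→b12/s0 L1-HIT; vc=[4]
#7 0xc1→b24/s0 MISS; vc=[4,12]
#8 0xc6→b24/s0 L1-HIT; vc=[4,12]
#9 0x5b→b11/s3 MISS; vc=[4,12,19]
#10 0x5f→b11/s3 L1-HIT; vc=[4,12,19]
#11 0xc3→b24/s0 L1-HIT; vc=[4,12,19]
#12 0xc3→b24/s0 L1-HIT; vc=[4,12,19]
#13 0x64→b12/s0 VC-HIT; vc=[4,24,19]
#14 0x25→b4/s0 VC-HIT; vc=[12,24,19]

SEQ = [MISS, MISS, VC-HIT, MISS, L1-HIT, VC-HIT, L1-HIT, MISS, L1-HIT, MISS, L1-HIT, L1-HIT, L1-HIT, VC-HIT, VC-HIT]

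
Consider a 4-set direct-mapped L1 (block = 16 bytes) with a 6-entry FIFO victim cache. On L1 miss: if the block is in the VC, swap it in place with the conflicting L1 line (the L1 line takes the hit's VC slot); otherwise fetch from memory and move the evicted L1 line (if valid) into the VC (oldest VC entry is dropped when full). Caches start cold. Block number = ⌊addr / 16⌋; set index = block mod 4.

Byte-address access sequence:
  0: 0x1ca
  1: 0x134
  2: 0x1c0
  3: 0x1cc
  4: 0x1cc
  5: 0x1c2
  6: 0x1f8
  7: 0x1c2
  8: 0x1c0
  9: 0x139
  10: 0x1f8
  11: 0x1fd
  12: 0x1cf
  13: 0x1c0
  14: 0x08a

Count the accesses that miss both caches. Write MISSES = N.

  [0] addr=0x1ca blk=28 s=0: MISS | VC []
  [1] addr=0x134 blk=19 s=3: MISS | VC []
  [2] addr=0x1c0 blk=28 s=0: L1-HIT | VC []
  [3] addr=0x1cc blk=28 s=0: L1-HIT | VC []
  [4] addr=0x1cc blk=28 s=0: L1-HIT | VC []
  [5] addr=0x1c2 blk=28 s=0: L1-HIT | VC []
  [6] addr=0x1f8 blk=31 s=3: MISS | VC [19]
  [7] addr=0x1c2 blk=28 s=0: L1-HIT | VC [19]
  [8] addr=0x1c0 blk=28 s=0: L1-HIT | VC [19]
  [9] addr=0x139 blk=19 s=3: VC-HIT | VC [31]
  [10] addr=0x1f8 blk=31 s=3: VC-HIT | VC [19]
  [11] addr=0x1fd blk=31 s=3: L1-HIT | VC [19]
  [12] addr=0x1cf blk=28 s=0: L1-HIT | VC [19]
  [13] addr=0x1c0 blk=28 s=0: L1-HIT | VC [19]
  [14] addr=0x8a blk=8 s=0: MISS | VC [19, 28]

MISSES = 4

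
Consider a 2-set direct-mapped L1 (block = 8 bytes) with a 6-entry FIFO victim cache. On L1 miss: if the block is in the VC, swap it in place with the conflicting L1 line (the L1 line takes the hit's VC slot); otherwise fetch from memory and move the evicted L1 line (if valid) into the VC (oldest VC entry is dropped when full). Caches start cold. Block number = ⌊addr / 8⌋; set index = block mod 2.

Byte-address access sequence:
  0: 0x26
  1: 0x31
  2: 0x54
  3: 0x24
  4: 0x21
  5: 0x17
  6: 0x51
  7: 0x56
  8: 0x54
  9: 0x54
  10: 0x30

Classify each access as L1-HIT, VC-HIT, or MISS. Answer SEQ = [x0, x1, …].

SEQ = [MISS, MISS, MISS, VC-HIT, L1-HIT, MISS, VC-HIT, L1-HIT, L1-HIT, L1-HIT, VC-HIT]

0: 0x26 (blk 4, set 0) → MISS  vc=[]
1: 0x31 (blk 6, set 0) → MISS  vc=[4]
2: 0x54 (blk 10, set 0) → MISS  vc=[4, 6]
3: 0x24 (blk 4, set 0) → VC-HIT  vc=[10, 6]
4: 0x21 (blk 4, set 0) → L1-HIT  vc=[10, 6]
5: 0x17 (blk 2, set 0) → MISS  vc=[10, 6, 4]
6: 0x51 (blk 10, set 0) → VC-HIT  vc=[2, 6, 4]
7: 0x56 (blk 10, set 0) → L1-HIT  vc=[2, 6, 4]
8: 0x54 (blk 10, set 0) → L1-HIT  vc=[2, 6, 4]
9: 0x54 (blk 10, set 0) → L1-HIT  vc=[2, 6, 4]
10: 0x30 (blk 6, set 0) → VC-HIT  vc=[2, 10, 4]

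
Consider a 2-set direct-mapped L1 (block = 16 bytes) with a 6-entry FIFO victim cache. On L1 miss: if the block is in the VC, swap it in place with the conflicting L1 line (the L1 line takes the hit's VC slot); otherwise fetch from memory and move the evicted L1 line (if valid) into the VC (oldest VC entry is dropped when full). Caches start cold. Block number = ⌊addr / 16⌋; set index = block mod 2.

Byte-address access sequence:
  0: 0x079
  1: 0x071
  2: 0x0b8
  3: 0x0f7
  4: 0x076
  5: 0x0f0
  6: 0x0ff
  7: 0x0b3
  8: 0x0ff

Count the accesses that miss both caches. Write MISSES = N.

  [0] addr=0x79 blk=7 s=1: MISS | VC []
  [1] addr=0x71 blk=7 s=1: L1-HIT | VC []
  [2] addr=0xb8 blk=11 s=1: MISS | VC [7]
  [3] addr=0xf7 blk=15 s=1: MISS | VC [7, 11]
  [4] addr=0x76 blk=7 s=1: VC-HIT | VC [15, 11]
  [5] addr=0xf0 blk=15 s=1: VC-HIT | VC [7, 11]
  [6] addr=0xff blk=15 s=1: L1-HIT | VC [7, 11]
  [7] addr=0xb3 blk=11 s=1: VC-HIT | VC [7, 15]
  [8] addr=0xff blk=15 s=1: VC-HIT | VC [7, 11]

MISSES = 3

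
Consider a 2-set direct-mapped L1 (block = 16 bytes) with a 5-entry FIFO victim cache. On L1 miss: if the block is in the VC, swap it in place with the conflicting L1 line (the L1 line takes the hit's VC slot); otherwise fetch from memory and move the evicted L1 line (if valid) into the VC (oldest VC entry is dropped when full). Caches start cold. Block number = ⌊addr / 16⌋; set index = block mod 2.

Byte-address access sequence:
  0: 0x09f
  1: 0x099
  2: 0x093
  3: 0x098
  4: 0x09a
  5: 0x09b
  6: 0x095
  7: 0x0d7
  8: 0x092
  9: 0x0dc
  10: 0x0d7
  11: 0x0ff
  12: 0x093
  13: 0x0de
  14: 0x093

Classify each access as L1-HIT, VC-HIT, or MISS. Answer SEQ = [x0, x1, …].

SEQ = [MISS, L1-HIT, L1-HIT, L1-HIT, L1-HIT, L1-HIT, L1-HIT, MISS, VC-HIT, VC-HIT, L1-HIT, MISS, VC-HIT, VC-HIT, VC-HIT]

#0 0x9f→b9/s1 MISS; vc=[]
#1 0x99→b9/s1 L1-HIT; vc=[]
#2 0x93→b9/s1 L1-HIT; vc=[]
#3 0x98→b9/s1 L1-HIT; vc=[]
#4 0x9a→b9/s1 L1-HIT; vc=[]
#5 0x9b→b9/s1 L1-HIT; vc=[]
#6 0x95→b9/s1 L1-HIT; vc=[]
#7 0xd7→b13/s1 MISS; vc=[9]
#8 0x92→b9/s1 VC-HIT; vc=[13]
#9 0xdc→b13/s1 VC-HIT; vc=[9]
#10 0xd7→b13/s1 L1-HIT; vc=[9]
#11 0xff→b15/s1 MISS; vc=[9,13]
#12 0x93→b9/s1 VC-HIT; vc=[15,13]
#13 0xde→b13/s1 VC-HIT; vc=[15,9]
#14 0x93→b9/s1 VC-HIT; vc=[15,13]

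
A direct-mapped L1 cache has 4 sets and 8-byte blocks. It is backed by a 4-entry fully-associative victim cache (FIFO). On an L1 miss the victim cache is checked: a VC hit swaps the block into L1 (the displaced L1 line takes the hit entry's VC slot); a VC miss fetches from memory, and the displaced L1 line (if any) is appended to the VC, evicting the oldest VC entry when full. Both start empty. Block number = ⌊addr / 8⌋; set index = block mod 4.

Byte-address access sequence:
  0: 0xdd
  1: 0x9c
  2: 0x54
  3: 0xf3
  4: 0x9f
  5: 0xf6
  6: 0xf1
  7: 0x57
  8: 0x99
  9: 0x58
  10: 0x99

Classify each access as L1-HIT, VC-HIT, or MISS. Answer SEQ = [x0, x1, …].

SEQ = [MISS, MISS, MISS, MISS, L1-HIT, L1-HIT, L1-HIT, VC-HIT, L1-HIT, MISS, VC-HIT]

  [0] addr=0xdd blk=27 s=3: MISS | VC []
  [1] addr=0x9c blk=19 s=3: MISS | VC [27]
  [2] addr=0x54 blk=10 s=2: MISS | VC [27]
  [3] addr=0xf3 blk=30 s=2: MISS | VC [27, 10]
  [4] addr=0x9f blk=19 s=3: L1-HIT | VC [27, 10]
  [5] addr=0xf6 blk=30 s=2: L1-HIT | VC [27, 10]
  [6] addr=0xf1 blk=30 s=2: L1-HIT | VC [27, 10]
  [7] addr=0x57 blk=10 s=2: VC-HIT | VC [27, 30]
  [8] addr=0x99 blk=19 s=3: L1-HIT | VC [27, 30]
  [9] addr=0x58 blk=11 s=3: MISS | VC [27, 30, 19]
  [10] addr=0x99 blk=19 s=3: VC-HIT | VC [27, 30, 11]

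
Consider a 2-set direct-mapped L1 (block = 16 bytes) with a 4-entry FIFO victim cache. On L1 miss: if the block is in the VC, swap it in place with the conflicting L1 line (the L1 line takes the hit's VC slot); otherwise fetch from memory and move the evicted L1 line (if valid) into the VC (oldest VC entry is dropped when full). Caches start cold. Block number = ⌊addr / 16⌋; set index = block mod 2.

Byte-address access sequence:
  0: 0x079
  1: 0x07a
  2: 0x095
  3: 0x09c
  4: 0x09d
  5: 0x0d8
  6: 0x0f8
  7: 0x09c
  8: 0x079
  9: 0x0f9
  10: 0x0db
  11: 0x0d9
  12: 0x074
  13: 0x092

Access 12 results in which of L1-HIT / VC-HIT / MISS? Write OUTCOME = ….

0: 0x79 (blk 7, set 1) → MISS  vc=[]
1: 0x7a (blk 7, set 1) → L1-HIT  vc=[]
2: 0x95 (blk 9, set 1) → MISS  vc=[7]
3: 0x9c (blk 9, set 1) → L1-HIT  vc=[7]
4: 0x9d (blk 9, set 1) → L1-HIT  vc=[7]
5: 0xd8 (blk 13, set 1) → MISS  vc=[7, 9]
6: 0xf8 (blk 15, set 1) → MISS  vc=[7, 9, 13]
7: 0x9c (blk 9, set 1) → VC-HIT  vc=[7, 15, 13]
8: 0x79 (blk 7, set 1) → VC-HIT  vc=[9, 15, 13]
9: 0xf9 (blk 15, set 1) → VC-HIT  vc=[9, 7, 13]
10: 0xdb (blk 13, set 1) → VC-HIT  vc=[9, 7, 15]
11: 0xd9 (blk 13, set 1) → L1-HIT  vc=[9, 7, 15]
12: 0x74 (blk 7, set 1) → VC-HIT  vc=[9, 13, 15]
13: 0x92 (blk 9, set 1) → VC-HIT  vc=[7, 13, 15]

OUTCOME = VC-HIT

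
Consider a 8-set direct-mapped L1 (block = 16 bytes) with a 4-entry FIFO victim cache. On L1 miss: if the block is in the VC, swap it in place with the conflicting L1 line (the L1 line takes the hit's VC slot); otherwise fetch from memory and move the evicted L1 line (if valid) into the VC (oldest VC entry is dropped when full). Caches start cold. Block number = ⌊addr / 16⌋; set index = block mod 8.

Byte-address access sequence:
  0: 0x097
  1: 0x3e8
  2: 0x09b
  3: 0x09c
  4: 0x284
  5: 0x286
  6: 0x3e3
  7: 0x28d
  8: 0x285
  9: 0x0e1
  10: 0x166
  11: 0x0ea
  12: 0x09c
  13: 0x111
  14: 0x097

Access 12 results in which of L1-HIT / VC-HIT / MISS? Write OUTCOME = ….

OUTCOME = L1-HIT

#0 0x97→b9/s1 MISS; vc=[]
#1 0x3e8→b62/s6 MISS; vc=[]
#2 0x9b→b9/s1 L1-HIT; vc=[]
#3 0x9c→b9/s1 L1-HIT; vc=[]
#4 0x284→b40/s0 MISS; vc=[]
#5 0x286→b40/s0 L1-HIT; vc=[]
#6 0x3e3→b62/s6 L1-HIT; vc=[]
#7 0x28d→b40/s0 L1-HIT; vc=[]
#8 0x285→b40/s0 L1-HIT; vc=[]
#9 0xe1→b14/s6 MISS; vc=[62]
#10 0x166→b22/s6 MISS; vc=[62,14]
#11 0xea→b14/s6 VC-HIT; vc=[62,22]
#12 0x9c→b9/s1 L1-HIT; vc=[62,22]
#13 0x111→b17/s1 MISS; vc=[62,22,9]
#14 0x97→b9/s1 VC-HIT; vc=[62,22,17]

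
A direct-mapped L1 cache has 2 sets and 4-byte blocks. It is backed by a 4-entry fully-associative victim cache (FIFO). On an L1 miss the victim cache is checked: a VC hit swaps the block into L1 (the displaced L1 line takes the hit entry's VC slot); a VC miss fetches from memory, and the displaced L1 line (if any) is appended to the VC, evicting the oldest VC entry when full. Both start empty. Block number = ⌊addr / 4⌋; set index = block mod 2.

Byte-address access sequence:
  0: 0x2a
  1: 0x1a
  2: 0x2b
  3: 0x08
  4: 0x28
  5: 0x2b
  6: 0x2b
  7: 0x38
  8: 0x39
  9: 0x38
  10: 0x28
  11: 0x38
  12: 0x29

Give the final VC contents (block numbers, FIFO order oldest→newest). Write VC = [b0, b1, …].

#0 0x2a→b10/s0 MISS; vc=[]
#1 0x1a→b6/s0 MISS; vc=[10]
#2 0x2b→b10/s0 VC-HIT; vc=[6]
#3 0x8→b2/s0 MISS; vc=[6,10]
#4 0x28→b10/s0 VC-HIT; vc=[6,2]
#5 0x2b→b10/s0 L1-HIT; vc=[6,2]
#6 0x2b→b10/s0 L1-HIT; vc=[6,2]
#7 0x38→b14/s0 MISS; vc=[6,2,10]
#8 0x39→b14/s0 L1-HIT; vc=[6,2,10]
#9 0x38→b14/s0 L1-HIT; vc=[6,2,10]
#10 0x28→b10/s0 VC-HIT; vc=[6,2,14]
#11 0x38→b14/s0 VC-HIT; vc=[6,2,10]
#12 0x29→b10/s0 VC-HIT; vc=[6,2,14]

VC = [6, 2, 14]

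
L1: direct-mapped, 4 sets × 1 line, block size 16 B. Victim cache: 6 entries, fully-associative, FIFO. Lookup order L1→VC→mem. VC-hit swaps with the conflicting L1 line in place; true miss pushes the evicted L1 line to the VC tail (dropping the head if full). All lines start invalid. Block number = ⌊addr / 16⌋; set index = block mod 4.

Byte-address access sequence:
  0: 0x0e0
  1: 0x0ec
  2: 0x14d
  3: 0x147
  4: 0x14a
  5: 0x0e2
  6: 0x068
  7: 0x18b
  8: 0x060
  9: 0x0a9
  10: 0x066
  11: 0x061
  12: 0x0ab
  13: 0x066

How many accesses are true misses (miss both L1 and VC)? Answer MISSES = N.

MISSES = 5

  [0] addr=0xe0 blk=14 s=2: MISS | VC []
  [1] addr=0xec blk=14 s=2: L1-HIT | VC []
  [2] addr=0x14d blk=20 s=0: MISS | VC []
  [3] addr=0x147 blk=20 s=0: L1-HIT | VC []
  [4] addr=0x14a blk=20 s=0: L1-HIT | VC []
  [5] addr=0xe2 blk=14 s=2: L1-HIT | VC []
  [6] addr=0x68 blk=6 s=2: MISS | VC [14]
  [7] addr=0x18b blk=24 s=0: MISS | VC [14, 20]
  [8] addr=0x60 blk=6 s=2: L1-HIT | VC [14, 20]
  [9] addr=0xa9 blk=10 s=2: MISS | VC [14, 20, 6]
  [10] addr=0x66 blk=6 s=2: VC-HIT | VC [14, 20, 10]
  [11] addr=0x61 blk=6 s=2: L1-HIT | VC [14, 20, 10]
  [12] addr=0xab blk=10 s=2: VC-HIT | VC [14, 20, 6]
  [13] addr=0x66 blk=6 s=2: VC-HIT | VC [14, 20, 10]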